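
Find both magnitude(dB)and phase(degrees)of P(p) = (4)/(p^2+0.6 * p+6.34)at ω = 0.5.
Substitute p = j*0.5: P(j0.5) = 0.655224 - 0.0322771j.
|P| = 20*log₁₀(sqrt(Re²+Im²)) = -3.66 dB.
∠P = atan2(Im, Re) = -2.82°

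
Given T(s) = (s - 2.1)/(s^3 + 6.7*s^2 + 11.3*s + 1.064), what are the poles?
Set denominator = 0: s^3 + 6.7*s^2 + 11.3*s + 1.064 = (s + 3.8)(s + 0.1)(s + 2.8) = 0 → Poles: -0.1, -2.8, -3.8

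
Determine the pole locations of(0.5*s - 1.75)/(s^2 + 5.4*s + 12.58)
Set denominator = 0: s^2 + 5.4*s + 12.58 = 0 → Poles: -2.7 + 2.3j, -2.7 - 2.3j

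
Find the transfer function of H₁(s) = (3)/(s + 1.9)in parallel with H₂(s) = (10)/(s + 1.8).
Parallel: H = H₁ + H₂ = (n₁·d₂ + n₂·d₁)/(d₁·d₂).
n₁·d₂ = 3*s + 5.4. n₂·d₁ = 10*s + 19. Sum = 13*s + 24.4. d₁·d₂ = s^2 + 3.7*s + 3.42.
H(s) = (13*s + 24.4)/(s^2 + 3.7*s + 3.42)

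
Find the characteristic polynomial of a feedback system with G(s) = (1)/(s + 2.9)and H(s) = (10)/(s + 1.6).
Characteristic poly = G_den * H_den + G_num * H_num = (s^2 + 4.5*s + 4.64) + (10) = s^2 + 4.5*s + 14.64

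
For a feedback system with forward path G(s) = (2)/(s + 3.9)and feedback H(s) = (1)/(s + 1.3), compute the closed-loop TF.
Closed-loop T = G/(1+GH).
Numerator: G_num * H_den = 2*s + 2.6.
Denominator: G_den * H_den + G_num * H_num = (s^2 + 5.2*s + 5.07) + (2) = s^2 + 5.2*s + 7.07.
T(s) = (2*s + 2.6)/(s^2 + 5.2*s + 7.07)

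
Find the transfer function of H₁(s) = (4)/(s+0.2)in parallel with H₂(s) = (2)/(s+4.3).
Parallel: H = H₁ + H₂ = (n₁·d₂ + n₂·d₁)/(d₁·d₂).
n₁·d₂ = 4*s + 17.2. n₂·d₁ = 2*s + 0.4. Sum = 6*s + 17.6. d₁·d₂ = s^2 + 4.5*s + 0.86.
H(s) = (6*s + 17.6)/(s^2 + 4.5*s + 0.86)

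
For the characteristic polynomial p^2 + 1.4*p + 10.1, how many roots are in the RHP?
Poles: -0.7 + 3.1j, -0.7 - 3.1j. RHP poles (Re>0): 0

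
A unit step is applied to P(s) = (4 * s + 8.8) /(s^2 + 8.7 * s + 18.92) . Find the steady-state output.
FVT: lim_{t→∞} y(t) = lim_{s→0} s*Y(s) where Y(s) = P(s)/s.
= lim_{s→0} P(s) = P(0) = num(0)/den(0) = 8.8/18.92 = 0.4651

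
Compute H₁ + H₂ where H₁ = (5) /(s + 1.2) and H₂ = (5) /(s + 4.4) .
Parallel: H = H₁ + H₂ = (n₁·d₂ + n₂·d₁)/(d₁·d₂).
n₁·d₂ = 5*s + 22. n₂·d₁ = 5*s + 6. Sum = 10*s + 28. d₁·d₂ = s^2 + 5.6*s + 5.28.
H(s) = (10*s + 28)/(s^2 + 5.6*s + 5.28)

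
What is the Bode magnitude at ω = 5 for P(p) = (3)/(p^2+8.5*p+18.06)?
Substitute p = j*5: P(j5) = -0.0112273 - 0.0687549j.
|P(j5)| = sqrt(Re² + Im²) = 0.06967.
20*log₁₀(0.06967) = -23.14 dB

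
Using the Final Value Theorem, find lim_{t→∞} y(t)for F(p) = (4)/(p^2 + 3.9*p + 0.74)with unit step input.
FVT: lim_{t→∞} y(t) = lim_{p→0} p*Y(p) where Y(p) = F(p)/p.
= lim_{p→0} F(p) = F(0) = num(0)/den(0) = 4/0.74 = 5.405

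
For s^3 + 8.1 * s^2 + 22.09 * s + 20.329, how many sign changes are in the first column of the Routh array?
Routh array:
s^3: [1, 22.09]; s^2: [8.1, 20.329]; s^1: [19.5802]; s^0: [20.329]
First column: [1, 8.1, 19.5802, 20.329]. Sign changes = 0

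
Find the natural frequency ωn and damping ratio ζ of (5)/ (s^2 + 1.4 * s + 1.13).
Underdamped: complex pole -0.7 + 0.8j. ωn = |pole| = 1.063, ζ = -Re(pole)/ωn = 0.6585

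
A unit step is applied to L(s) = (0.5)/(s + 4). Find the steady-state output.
FVT: lim_{t→∞} y(t) = lim_{s→0} s*Y(s) where Y(s) = L(s)/s.
= lim_{s→0} L(s) = L(0) = num(0)/den(0) = 0.5/4 = 0.125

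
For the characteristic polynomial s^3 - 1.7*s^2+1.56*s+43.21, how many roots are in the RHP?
s^3 - 1.7*s^2 + 1.56*s + 43.21 = (s + 2.9)(s^2 - 4.6*s + 14.9). Poles: -2.9, 2.3 + 3.1j, 2.3 - 3.1j. RHP poles (Re>0): 2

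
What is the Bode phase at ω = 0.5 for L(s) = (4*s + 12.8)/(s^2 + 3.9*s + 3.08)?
Substitute s = j*0.5: L(j0.5) = 3.39706 - 1.63401j.
∠L(j0.5) = atan2(Im, Re) = atan2(-1.63401, 3.39706) = -25.69°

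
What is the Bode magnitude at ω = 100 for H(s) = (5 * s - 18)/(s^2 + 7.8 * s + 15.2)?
Substitute s = j*100: H(j100) = 0.00567996 - 0.0496324j.
|H(j100)| = sqrt(Re² + Im²) = 0.04996.
20*log₁₀(0.04996) = -26.03 dB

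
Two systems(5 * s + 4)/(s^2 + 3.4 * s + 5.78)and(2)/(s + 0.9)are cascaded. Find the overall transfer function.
Series: H = H₁ · H₂ = (n₁·n₂)/(d₁·d₂).
Num: n₁·n₂ = 10*s + 8. Den: d₁·d₂ = s^3 + 4.3*s^2 + 8.84*s + 5.202.
H(s) = (10*s + 8)/(s^3 + 4.3*s^2 + 8.84*s + 5.202)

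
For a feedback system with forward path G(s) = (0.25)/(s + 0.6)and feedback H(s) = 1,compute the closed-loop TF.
Closed-loop T = G/(1+GH).
Numerator: G_num * H_den = 0.25.
Denominator: G_den * H_den + G_num * H_num = (s + 0.6) + (0.25) = s + 0.85.
T(s) = (0.25)/(s + 0.85)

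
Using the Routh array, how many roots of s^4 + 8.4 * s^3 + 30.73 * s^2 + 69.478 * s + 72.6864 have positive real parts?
Routh array:
s^4: [1, 30.73, 72.6864]; s^3: [8.4, 69.478]; s^2: [22.4588, 72.6864]; s^1: [42.292]; s^0: [72.6864]
First column: [1, 8.4, 22.4588, 42.292, 72.6864]. Sign changes = RHP roots = 0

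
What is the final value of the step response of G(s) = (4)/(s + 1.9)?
FVT: lim_{t→∞} y(t) = lim_{s→0} s*Y(s) where Y(s) = G(s)/s.
= lim_{s→0} G(s) = G(0) = num(0)/den(0) = 4/1.9 = 2.105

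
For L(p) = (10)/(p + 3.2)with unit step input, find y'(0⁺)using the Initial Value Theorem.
IVT: y'(0⁺) = lim_{p→∞} p²·Y(p) = lim_{p→∞} p·L(p).
deg(num) = 0, deg(den) = 1, relative degree = 1, so p·L(p) → (leading num)/(leading den) = 10/1 = 10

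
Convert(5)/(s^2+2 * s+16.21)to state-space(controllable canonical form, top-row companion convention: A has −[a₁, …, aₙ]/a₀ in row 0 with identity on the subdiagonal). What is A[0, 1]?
Reachable canonical form for den = s^2 + 2*s + 16.21: top row of A = -[a₁,a₂,...,aₙ]/a₀, ones on the subdiagonal, zeros elsewhere.
A = [[-2, -16.21], [1, 0]].
A[0,1] = -16.21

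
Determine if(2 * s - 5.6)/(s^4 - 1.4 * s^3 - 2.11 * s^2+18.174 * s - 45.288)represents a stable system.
Denominator: s^4 - 1.4*s^3 - 2.11*s^2 + 18.174*s - 45.288 = (s - 2.4)(s + 3)(s^2 - 2*s + 6.29). Poles: -3, 1 + 2.3j, 1 - 2.3j, 2.4. All Re(p)<0: No (unstable)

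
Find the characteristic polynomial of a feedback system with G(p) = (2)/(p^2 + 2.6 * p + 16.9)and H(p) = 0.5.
Characteristic poly = G_den * H_den + G_num * H_num = (p^2 + 2.6*p + 16.9) + (1) = p^2 + 2.6*p + 17.9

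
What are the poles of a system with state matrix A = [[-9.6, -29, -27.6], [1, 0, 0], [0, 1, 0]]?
Eigenvalues solve det(λI - A) = 0.
Characteristic polynomial: λ^3 + 9.6*λ^2 + 29*λ + 27.6 = 0.
Factor: (λ + 3)(λ + 2)(λ + 4.6) = 0.
Roots: -2, -3, -4.6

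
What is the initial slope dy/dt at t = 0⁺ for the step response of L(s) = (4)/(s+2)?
IVT: y'(0⁺) = lim_{s→∞} s²·Y(s) = lim_{s→∞} s·L(s).
deg(num) = 0, deg(den) = 1, relative degree = 1, so s·L(s) → (leading num)/(leading den) = 4/1 = 4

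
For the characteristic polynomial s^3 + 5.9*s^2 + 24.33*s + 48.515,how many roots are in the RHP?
s^3 + 5.9*s^2 + 24.33*s + 48.515 = (s + 3.1)(s^2 + 2.8*s + 15.65). Poles: -1.4 + 3.7j, -1.4 - 3.7j, -3.1. RHP poles (Re>0): 0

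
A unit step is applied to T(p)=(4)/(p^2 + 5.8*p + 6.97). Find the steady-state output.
FVT: lim_{t→∞} y(t) = lim_{p→0} p*Y(p) where Y(p) = T(p)/p.
= lim_{p→0} T(p) = T(0) = num(0)/den(0) = 4/6.97 = 0.5739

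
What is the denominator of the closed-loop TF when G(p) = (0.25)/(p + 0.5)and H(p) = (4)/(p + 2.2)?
Characteristic poly = G_den * H_den + G_num * H_num = (p^2 + 2.7*p + 1.1) + (1) = p^2 + 2.7*p + 2.1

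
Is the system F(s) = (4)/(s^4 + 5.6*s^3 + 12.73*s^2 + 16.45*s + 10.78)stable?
Denominator: s^4 + 5.6*s^3 + 12.73*s^2 + 16.45*s + 10.78 = (s + 2.2)(s + 2)(s^2 + 1.4*s + 2.45). Poles: -0.7 + 1.4j, -0.7 - 1.4j, -2, -2.2. All Re(p)<0: Yes (stable)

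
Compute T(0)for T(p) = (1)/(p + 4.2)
DC gain = T(0) = num(0)/den(0) = 1/4.2 = 0.2381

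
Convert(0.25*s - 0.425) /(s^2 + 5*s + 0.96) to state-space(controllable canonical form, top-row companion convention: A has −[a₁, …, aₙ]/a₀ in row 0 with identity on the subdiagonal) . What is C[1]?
Reachable canonical form: C = numerator coefficients (right-aligned, zero-padded to length n).
num = 0.25*s - 0.425, C = [[0.25, -0.425]].
C[1] = -0.425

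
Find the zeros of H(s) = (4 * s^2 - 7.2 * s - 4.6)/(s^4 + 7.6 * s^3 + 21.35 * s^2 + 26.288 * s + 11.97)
Set numerator = 0: 4*s^2 - 7.2*s - 4.6 = 4*(s + 0.5)(s - 2.3) = 0 → Zeros: -0.5, 2.3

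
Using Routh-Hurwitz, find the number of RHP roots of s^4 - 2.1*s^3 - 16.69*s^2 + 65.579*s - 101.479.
Routh array:
s^4: [1, -16.69, -101.479]; s^3: [-2.1, 65.579]; s^2: [14.5381, -101.479]; s^1: [50.9206]; s^0: [-101.479]
First column: [1, -2.1, 14.5381, 50.9206, -101.479]. Sign changes = RHP roots = 3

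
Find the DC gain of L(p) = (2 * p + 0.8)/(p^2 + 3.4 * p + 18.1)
DC gain = L(0) = num(0)/den(0) = 0.8/18.1 = 0.0442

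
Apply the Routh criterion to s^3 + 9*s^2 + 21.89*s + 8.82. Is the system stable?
Routh array:
s^3: [1, 21.89]; s^2: [9, 8.82]; s^1: [20.91]; s^0: [8.82]
First column: [1, 9, 20.91, 8.82]. Sign changes = 0.
Yes, stable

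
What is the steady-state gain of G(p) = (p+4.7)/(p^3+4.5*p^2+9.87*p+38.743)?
DC gain = G(0) = num(0)/den(0) = 4.7/38.743 = 0.1213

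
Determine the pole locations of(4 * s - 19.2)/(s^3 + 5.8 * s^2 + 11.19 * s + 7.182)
Set denominator = 0: s^3 + 5.8*s^2 + 11.19*s + 7.182 = (s + 2.1)(s + 1.9)(s + 1.8) = 0 → Poles: -1.8, -1.9, -2.1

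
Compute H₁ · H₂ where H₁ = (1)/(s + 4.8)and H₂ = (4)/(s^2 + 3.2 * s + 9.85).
Series: H = H₁ · H₂ = (n₁·n₂)/(d₁·d₂).
Num: n₁·n₂ = 4. Den: d₁·d₂ = s^3 + 8*s^2 + 25.21*s + 47.28.
H(s) = (4)/(s^3 + 8*s^2 + 25.21*s + 47.28)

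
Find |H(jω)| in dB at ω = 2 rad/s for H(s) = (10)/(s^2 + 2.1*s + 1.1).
Substitute s = j*2: H(j2) = -1.11324 - 1.61228j.
|H(j2)| = sqrt(Re² + Im²) = 1.959.
20*log₁₀(1.959) = 5.84 dB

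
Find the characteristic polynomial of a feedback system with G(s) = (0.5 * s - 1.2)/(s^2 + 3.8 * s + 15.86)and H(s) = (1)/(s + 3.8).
Characteristic poly = G_den * H_den + G_num * H_num = (s^3 + 7.6*s^2 + 30.3*s + 60.268) + (0.5*s - 1.2) = s^3 + 7.6*s^2 + 30.8*s + 59.068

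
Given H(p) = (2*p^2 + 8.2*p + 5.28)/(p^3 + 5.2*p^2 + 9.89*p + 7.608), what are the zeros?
Set numerator = 0: 2*p^2 + 8.2*p + 5.28 = 2*(p + 3.3)(p + 0.8) = 0 → Zeros: -0.8, -3.3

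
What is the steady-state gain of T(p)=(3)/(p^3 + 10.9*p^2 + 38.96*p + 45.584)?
DC gain = T(0) = num(0)/den(0) = 3/45.584 = 0.06581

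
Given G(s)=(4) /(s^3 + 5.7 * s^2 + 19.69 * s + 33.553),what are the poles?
Set denominator = 0: s^3 + 5.7*s^2 + 19.69*s + 33.553 = (s + 2.9)(s^2 + 2.8*s + 11.57) = 0 → Poles: -1.4 + 3.1j, -1.4 - 3.1j, -2.9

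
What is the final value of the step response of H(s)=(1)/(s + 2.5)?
FVT: lim_{t→∞} y(t) = lim_{s→0} s*Y(s) where Y(s) = H(s)/s.
= lim_{s→0} H(s) = H(0) = num(0)/den(0) = 1/2.5 = 0.4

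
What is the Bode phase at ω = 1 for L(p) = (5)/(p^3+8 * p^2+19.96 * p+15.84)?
Substitute p = j*1: L(j1) = 0.0931233 - 0.225206j.
∠L(j1) = atan2(Im, Re) = atan2(-0.225206, 0.0931233) = -67.53°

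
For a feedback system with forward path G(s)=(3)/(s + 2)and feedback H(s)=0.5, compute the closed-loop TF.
Closed-loop T = G/(1+GH).
Numerator: G_num * H_den = 3.
Denominator: G_den * H_den + G_num * H_num = (s + 2) + (1.5) = s + 3.5.
T(s) = (3)/(s + 3.5)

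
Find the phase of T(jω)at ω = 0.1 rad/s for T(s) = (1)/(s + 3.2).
Substitute s = j*0.1: T(j0.1) = 0.312195 - 0.0097561j.
∠T(j0.1) = atan2(Im, Re) = atan2(-0.0097561, 0.312195) = -1.79°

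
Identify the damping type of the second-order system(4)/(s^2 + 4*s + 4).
Standard form: ωn²/(s²+2ζωn·s+ωn²) gives ωn=2, ζ=1.
Critically damped (ζ = 1)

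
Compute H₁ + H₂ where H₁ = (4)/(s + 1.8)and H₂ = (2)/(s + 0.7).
Parallel: H = H₁ + H₂ = (n₁·d₂ + n₂·d₁)/(d₁·d₂).
n₁·d₂ = 4*s + 2.8. n₂·d₁ = 2*s + 3.6. Sum = 6*s + 6.4. d₁·d₂ = s^2 + 2.5*s + 1.26.
H(s) = (6*s + 6.4)/(s^2 + 2.5*s + 1.26)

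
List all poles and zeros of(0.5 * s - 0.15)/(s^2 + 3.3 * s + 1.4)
Set denominator = 0: s^2 + 3.3*s + 1.4 = (s + 2.8)(s + 0.5) = 0 → Poles: -0.5, -2.8
Set numerator = 0: 0.5*s - 0.15 = 0 → Zeros: 0.3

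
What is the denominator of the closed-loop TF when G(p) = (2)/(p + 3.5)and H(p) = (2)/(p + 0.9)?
Characteristic poly = G_den * H_den + G_num * H_num = (p^2 + 4.4*p + 3.15) + (4) = p^2 + 4.4*p + 7.15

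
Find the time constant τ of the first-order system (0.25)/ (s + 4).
First-order system: τ = -1/pole. Pole = -4. τ = -1/(-4) = 0.25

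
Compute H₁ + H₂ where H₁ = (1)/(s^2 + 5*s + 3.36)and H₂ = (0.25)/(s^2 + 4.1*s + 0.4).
Parallel: H = H₁ + H₂ = (n₁·d₂ + n₂·d₁)/(d₁·d₂).
n₁·d₂ = s^2 + 4.1*s + 0.4. n₂·d₁ = 0.25*s^2 + 1.25*s + 0.84. Sum = 1.25*s^2 + 5.35*s + 1.24. d₁·d₂ = s^4 + 9.1*s^3 + 24.26*s^2 + 15.776*s + 1.344.
H(s) = (1.25*s^2 + 5.35*s + 1.24)/(s^4 + 9.1*s^3 + 24.26*s^2 + 15.776*s + 1.344)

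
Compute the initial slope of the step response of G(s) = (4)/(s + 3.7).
IVT: y'(0⁺) = lim_{s→∞} s²·Y(s) = lim_{s→∞} s·G(s).
deg(num) = 0, deg(den) = 1, relative degree = 1, so s·G(s) → (leading num)/(leading den) = 4/1 = 4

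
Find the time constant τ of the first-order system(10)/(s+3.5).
First-order system: τ = -1/pole. Pole = -3.5. τ = -1/(-3.5) = 0.2857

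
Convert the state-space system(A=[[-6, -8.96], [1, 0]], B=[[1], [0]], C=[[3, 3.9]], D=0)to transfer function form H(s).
H(s) = C(sI - A)⁻¹B + D.
Characteristic polynomial det(sI - A) = s^2 + 6*s + 8.96.
Numerator from C·adj(sI-A)·B + D·det(sI-A) = 3*s + 3.9.
H(s) = (3*s + 3.9)/(s^2 + 6*s + 8.96)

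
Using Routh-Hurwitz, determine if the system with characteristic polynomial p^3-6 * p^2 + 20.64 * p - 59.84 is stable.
Routh array:
p^3: [1, 20.64]; p^2: [-6, -59.84]; p^1: [10.6667]; p^0: [-59.84]
First column: [1, -6, 10.6667, -59.84]. Sign changes = 3.
No, unstable (3 RHP root(s))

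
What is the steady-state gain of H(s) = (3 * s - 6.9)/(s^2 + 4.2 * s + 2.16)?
DC gain = H(0) = num(0)/den(0) = -6.9/2.16 = -3.194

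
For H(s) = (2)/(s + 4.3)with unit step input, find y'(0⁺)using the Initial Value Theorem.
IVT: y'(0⁺) = lim_{s→∞} s²·Y(s) = lim_{s→∞} s·H(s).
deg(num) = 0, deg(den) = 1, relative degree = 1, so s·H(s) → (leading num)/(leading den) = 2/1 = 2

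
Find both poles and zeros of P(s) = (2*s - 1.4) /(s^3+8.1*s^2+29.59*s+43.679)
Set denominator = 0: s^3 + 8.1*s^2 + 29.59*s + 43.679 = (s + 3.1)(s^2 + 5*s + 14.09) = 0 → Poles: -2.5 + 2.8j, -2.5 - 2.8j, -3.1
Set numerator = 0: 2*s - 1.4 = 0 → Zeros: 0.7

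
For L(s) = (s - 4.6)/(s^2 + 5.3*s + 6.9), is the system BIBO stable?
Denominator: s^2 + 5.3*s + 6.9 = (s + 2.3)(s + 3). Poles: -2.3, -3. All Re(p)<0: Yes (stable)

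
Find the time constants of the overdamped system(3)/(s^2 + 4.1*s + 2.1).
Overdamped: real poles at -3.5, -0.6. τ = -1/pole → τ₁ = 0.2857, τ₂ = 1.667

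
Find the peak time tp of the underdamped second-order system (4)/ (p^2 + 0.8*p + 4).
Standard form: ωn²/(p²+2ζωn·p+ωn²) → ωn = 2, ζ = 0.2.
ωd = ωn·√(1-ζ²) = 2·√(1-0.2²) = 1.96.
tp = π/ωd = π/1.96 = 1.603 s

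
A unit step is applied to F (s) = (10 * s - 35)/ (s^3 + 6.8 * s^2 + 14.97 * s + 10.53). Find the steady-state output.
FVT: lim_{t→∞} y(t) = lim_{s→0} s*Y(s) where Y(s) = F(s)/s.
= lim_{s→0} F(s) = F(0) = num(0)/den(0) = -35/10.53 = -3.324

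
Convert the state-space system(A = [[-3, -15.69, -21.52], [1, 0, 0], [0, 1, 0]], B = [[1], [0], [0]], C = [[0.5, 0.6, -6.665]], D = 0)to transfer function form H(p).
H(p) = C(pI - A)⁻¹B + D.
Characteristic polynomial det(pI - A) = p^3 + 3*p^2 + 15.69*p + 21.52.
Numerator from C·adj(pI-A)·B + D·det(pI-A) = 0.5*p^2 + 0.6*p - 6.665.
H(p) = (0.5*p^2 + 0.6*p - 6.665)/(p^3 + 3*p^2 + 15.69*p + 21.52)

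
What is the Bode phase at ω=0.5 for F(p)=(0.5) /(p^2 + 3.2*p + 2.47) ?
Substitute p = j*0.5: F(j0.5) = 0.148229 - 0.106832j.
∠F(j0.5) = atan2(Im, Re) = atan2(-0.106832, 0.148229) = -35.78°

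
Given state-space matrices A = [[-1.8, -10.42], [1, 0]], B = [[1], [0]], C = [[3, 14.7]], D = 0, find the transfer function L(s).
L(s) = C(sI - A)⁻¹B + D.
Characteristic polynomial det(sI - A) = s^2 + 1.8*s + 10.42.
Numerator from C·adj(sI-A)·B + D·det(sI-A) = 3*s + 14.7.
L(s) = (3*s + 14.7)/(s^2 + 1.8*s + 10.42)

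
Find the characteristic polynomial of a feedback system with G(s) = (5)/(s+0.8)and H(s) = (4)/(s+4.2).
Characteristic poly = G_den * H_den + G_num * H_num = (s^2 + 5*s + 3.36) + (20) = s^2 + 5*s + 23.36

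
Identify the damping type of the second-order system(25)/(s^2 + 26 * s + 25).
Standard form: ωn²/(s²+2ζωn·s+ωn²) gives ωn=5, ζ=2.6.
Overdamped (ζ = 2.6 > 1)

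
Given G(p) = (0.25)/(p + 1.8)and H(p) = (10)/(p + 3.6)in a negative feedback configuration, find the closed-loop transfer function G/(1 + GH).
Closed-loop T = G/(1+GH).
Numerator: G_num * H_den = 0.25*p + 0.9.
Denominator: G_den * H_den + G_num * H_num = (p^2 + 5.4*p + 6.48) + (2.5) = p^2 + 5.4*p + 8.98.
T(p) = (0.25*p + 0.9)/(p^2 + 5.4*p + 8.98)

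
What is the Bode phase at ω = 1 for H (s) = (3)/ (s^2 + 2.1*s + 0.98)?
Substitute s = j*1: H(j1) = -0.0136042 - 1.42844j.
∠H(j1) = atan2(Im, Re) = atan2(-1.42844, -0.0136042) = -90.55°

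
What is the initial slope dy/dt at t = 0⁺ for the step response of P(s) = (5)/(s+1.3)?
IVT: y'(0⁺) = lim_{s→∞} s²·Y(s) = lim_{s→∞} s·P(s).
deg(num) = 0, deg(den) = 1, relative degree = 1, so s·P(s) → (leading num)/(leading den) = 5/1 = 5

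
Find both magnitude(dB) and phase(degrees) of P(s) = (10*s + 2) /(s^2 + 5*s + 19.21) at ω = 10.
Substitute s = j*10: P(j10) = 0.535993 - 0.906057j.
|P| = 20*log₁₀(sqrt(Re²+Im²)) = 0.45 dB.
∠P = atan2(Im, Re) = -59.39°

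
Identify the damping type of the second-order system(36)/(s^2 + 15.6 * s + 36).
Standard form: ωn²/(s²+2ζωn·s+ωn²) gives ωn=6, ζ=1.3.
Overdamped (ζ = 1.3 > 1)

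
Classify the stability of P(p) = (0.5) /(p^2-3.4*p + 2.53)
Denominator: p^2 - 3.4*p + 2.53 = (p - 2.3)(p - 1.1). Poles: 1.1, 2.3. Unstable (2 pole(s) in RHP)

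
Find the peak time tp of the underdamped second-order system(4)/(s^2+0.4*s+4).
Standard form: ωn²/(s²+2ζωn·s+ωn²) → ωn = 2, ζ = 0.1.
ωd = ωn·√(1-ζ²) = 2·√(1-0.1²) = 1.99.
tp = π/ωd = π/1.99 = 1.579 s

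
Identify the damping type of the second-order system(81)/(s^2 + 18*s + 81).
Standard form: ωn²/(s²+2ζωn·s+ωn²) gives ωn=9, ζ=1.
Critically damped (ζ = 1)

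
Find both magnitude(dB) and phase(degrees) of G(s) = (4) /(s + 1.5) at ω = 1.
Substitute s = j*1: G(j1) = 1.84615 - 1.23077j.
|G| = 20*log₁₀(sqrt(Re²+Im²)) = 6.92 dB.
∠G = atan2(Im, Re) = -33.69°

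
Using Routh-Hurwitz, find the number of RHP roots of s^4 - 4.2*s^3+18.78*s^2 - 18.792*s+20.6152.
Routh array:
s^4: [1, 18.78, 20.6152]; s^3: [-4.2, -18.792]; s^2: [14.3057, 20.6152]; s^1: [-12.7396]; s^0: [20.6152]
First column: [1, -4.2, 14.3057, -12.7396, 20.6152]. Sign changes = RHP roots = 4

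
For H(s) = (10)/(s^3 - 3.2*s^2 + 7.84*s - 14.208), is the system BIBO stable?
Denominator: s^3 - 3.2*s^2 + 7.84*s - 14.208 = (s - 2.4)(s^2 - 0.8*s + 5.92). Poles: 0.4 + 2.4j, 0.4 - 2.4j, 2.4. All Re(p)<0: No (unstable)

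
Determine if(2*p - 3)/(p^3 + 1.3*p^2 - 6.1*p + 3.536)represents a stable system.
Denominator: p^3 + 1.3*p^2 - 6.1*p + 3.536 = (p - 1.3)(p + 3.4)(p - 0.8). Poles: -3.4, 0.8, 1.3. All Re(p)<0: No (unstable)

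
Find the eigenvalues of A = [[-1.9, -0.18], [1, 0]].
Eigenvalues solve det(λI - A) = 0.
Characteristic polynomial: λ^2 + 1.9*λ + 0.18 = 0.
Factor: (λ + 1.8)(λ + 0.1) = 0.
Roots: -0.1, -1.8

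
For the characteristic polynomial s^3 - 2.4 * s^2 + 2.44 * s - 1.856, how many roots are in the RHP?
s^3 - 2.4*s^2 + 2.44*s - 1.856 = (s - 1.6)(s^2 - 0.8*s + 1.16). Poles: 0.4 + 1j, 0.4 - 1j, 1.6. RHP poles (Re>0): 3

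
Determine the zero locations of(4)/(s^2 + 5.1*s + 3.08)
Numerator is a nonzero constant (4) → Zeros: none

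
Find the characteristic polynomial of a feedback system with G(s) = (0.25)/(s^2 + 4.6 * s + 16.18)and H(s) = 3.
Characteristic poly = G_den * H_den + G_num * H_num = (s^2 + 4.6*s + 16.18) + (0.75) = s^2 + 4.6*s + 16.93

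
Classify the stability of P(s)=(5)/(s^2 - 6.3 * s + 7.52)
Denominator: s^2 - 6.3*s + 7.52 = (s - 1.6)(s - 4.7). Poles: 1.6, 4.7. Unstable (2 pole(s) in RHP)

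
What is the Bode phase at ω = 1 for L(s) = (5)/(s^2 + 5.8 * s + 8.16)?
Substitute s = j*1: L(j1) = 0.421645 - 0.341556j.
∠L(j1) = atan2(Im, Re) = atan2(-0.341556, 0.421645) = -39.01°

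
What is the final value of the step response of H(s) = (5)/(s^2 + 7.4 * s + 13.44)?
FVT: lim_{t→∞} y(t) = lim_{s→0} s*Y(s) where Y(s) = H(s)/s.
= lim_{s→0} H(s) = H(0) = num(0)/den(0) = 5/13.44 = 0.372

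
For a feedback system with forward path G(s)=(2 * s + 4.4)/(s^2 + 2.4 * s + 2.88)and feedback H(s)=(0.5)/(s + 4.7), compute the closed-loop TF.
Closed-loop T = G/(1+GH).
Numerator: G_num * H_den = 2*s^2 + 13.8*s + 20.68.
Denominator: G_den * H_den + G_num * H_num = (s^3 + 7.1*s^2 + 14.16*s + 13.536) + (s + 2.2) = s^3 + 7.1*s^2 + 15.16*s + 15.736.
T(s) = (2*s^2 + 13.8*s + 20.68)/(s^3 + 7.1*s^2 + 15.16*s + 15.736)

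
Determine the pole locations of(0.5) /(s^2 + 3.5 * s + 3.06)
Set denominator = 0: s^2 + 3.5*s + 3.06 = (s + 1.8)(s + 1.7) = 0 → Poles: -1.7, -1.8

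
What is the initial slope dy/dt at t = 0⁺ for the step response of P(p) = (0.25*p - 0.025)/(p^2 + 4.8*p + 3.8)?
IVT: y'(0⁺) = lim_{p→∞} p²·Y(p) = lim_{p→∞} p·P(p).
deg(num) = 1, deg(den) = 2, relative degree = 1, so p·P(p) → (leading num)/(leading den) = 0.25/1 = 0.25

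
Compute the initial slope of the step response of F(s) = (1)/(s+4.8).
IVT: y'(0⁺) = lim_{s→∞} s²·Y(s) = lim_{s→∞} s·F(s).
deg(num) = 0, deg(den) = 1, relative degree = 1, so s·F(s) → (leading num)/(leading den) = 1/1 = 1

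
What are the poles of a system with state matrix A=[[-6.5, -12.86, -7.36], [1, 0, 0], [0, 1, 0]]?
Eigenvalues solve det(λI - A) = 0.
Characteristic polynomial: λ^3 + 6.5*λ^2 + 12.86*λ + 7.36 = 0.
Factor: (λ + 1)(λ + 2.3)(λ + 3.2) = 0.
Roots: -1, -2.3, -3.2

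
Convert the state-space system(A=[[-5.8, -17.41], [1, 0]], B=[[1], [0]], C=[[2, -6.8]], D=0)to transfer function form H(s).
H(s) = C(sI - A)⁻¹B + D.
Characteristic polynomial det(sI - A) = s^2 + 5.8*s + 17.41.
Numerator from C·adj(sI-A)·B + D·det(sI-A) = 2*s - 6.8.
H(s) = (2*s - 6.8)/(s^2 + 5.8*s + 17.41)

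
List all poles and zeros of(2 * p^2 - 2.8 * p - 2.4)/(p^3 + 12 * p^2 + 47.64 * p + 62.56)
Set denominator = 0: p^3 + 12*p^2 + 47.64*p + 62.56 = (p + 4.6)(p + 4)(p + 3.4) = 0 → Poles: -3.4, -4, -4.6
Set numerator = 0: 2*p^2 - 2.8*p - 2.4 = 2*(p - 2)(p + 0.6) = 0 → Zeros: -0.6, 2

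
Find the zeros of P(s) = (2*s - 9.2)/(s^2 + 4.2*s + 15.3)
Set numerator = 0: 2*s - 9.2 = 0 → Zeros: 4.6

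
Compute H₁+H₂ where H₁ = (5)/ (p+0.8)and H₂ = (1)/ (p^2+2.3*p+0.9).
Parallel: H = H₁ + H₂ = (n₁·d₂ + n₂·d₁)/(d₁·d₂).
n₁·d₂ = 5*p^2 + 11.5*p + 4.5. n₂·d₁ = p + 0.8. Sum = 5*p^2 + 12.5*p + 5.3. d₁·d₂ = p^3 + 3.1*p^2 + 2.74*p + 0.72.
H(p) = (5*p^2 + 12.5*p + 5.3)/(p^3 + 3.1*p^2 + 2.74*p + 0.72)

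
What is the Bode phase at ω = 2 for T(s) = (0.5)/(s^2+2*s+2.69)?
Substitute s = j*2: T(j2) = -0.036972 - 0.112892j.
∠T(j2) = atan2(Im, Re) = atan2(-0.112892, -0.036972) = -108.13°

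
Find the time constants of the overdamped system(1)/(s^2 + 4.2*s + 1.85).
Overdamped: real poles at -3.7, -0.5. τ = -1/pole → τ₁ = 0.2703, τ₂ = 2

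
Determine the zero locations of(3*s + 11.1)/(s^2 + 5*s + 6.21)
Set numerator = 0: 3*s + 11.1 = 0 → Zeros: -3.7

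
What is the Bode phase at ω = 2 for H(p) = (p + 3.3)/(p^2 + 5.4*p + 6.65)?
Substitute p = j*2: H(j2) = 0.245386 - 0.245345j.
∠H(j2) = atan2(Im, Re) = atan2(-0.245345, 0.245386) = -45.00°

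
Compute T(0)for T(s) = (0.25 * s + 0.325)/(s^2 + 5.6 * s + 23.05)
DC gain = T(0) = num(0)/den(0) = 0.325/23.05 = 0.0141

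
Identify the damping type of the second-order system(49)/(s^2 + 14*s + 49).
Standard form: ωn²/(s²+2ζωn·s+ωn²) gives ωn=7, ζ=1.
Critically damped (ζ = 1)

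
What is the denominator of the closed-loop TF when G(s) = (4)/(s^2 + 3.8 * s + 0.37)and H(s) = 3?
Characteristic poly = G_den * H_den + G_num * H_num = (s^2 + 3.8*s + 0.37) + (12) = s^2 + 3.8*s + 12.37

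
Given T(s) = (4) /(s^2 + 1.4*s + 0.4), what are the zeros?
Numerator is a nonzero constant (4) → Zeros: none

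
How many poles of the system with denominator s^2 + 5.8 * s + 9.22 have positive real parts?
Poles: -2.9 + 0.9j, -2.9 - 0.9j. RHP poles (Re>0): 0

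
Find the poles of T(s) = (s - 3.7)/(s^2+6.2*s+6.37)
Set denominator = 0: s^2 + 6.2*s + 6.37 = (s + 1.3)(s + 4.9) = 0 → Poles: -1.3, -4.9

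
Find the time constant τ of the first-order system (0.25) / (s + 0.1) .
First-order system: τ = -1/pole. Pole = -0.1. τ = -1/(-0.1) = 10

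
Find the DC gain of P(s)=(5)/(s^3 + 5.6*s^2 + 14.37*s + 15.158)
DC gain = P(0) = num(0)/den(0) = 5/15.158 = 0.3299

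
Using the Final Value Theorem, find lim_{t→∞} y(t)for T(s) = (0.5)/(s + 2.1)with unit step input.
FVT: lim_{t→∞} y(t) = lim_{s→0} s*Y(s) where Y(s) = T(s)/s.
= lim_{s→0} T(s) = T(0) = num(0)/den(0) = 0.5/2.1 = 0.2381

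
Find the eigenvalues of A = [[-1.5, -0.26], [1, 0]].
Eigenvalues solve det(λI - A) = 0.
Characteristic polynomial: λ^2 + 1.5*λ + 0.26 = 0.
Factor: (λ + 1.3)(λ + 0.2) = 0.
Roots: -0.2, -1.3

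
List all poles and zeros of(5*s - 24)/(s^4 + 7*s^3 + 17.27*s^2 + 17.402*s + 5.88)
Set denominator = 0: s^4 + 7*s^3 + 17.27*s^2 + 17.402*s + 5.88 = (s + 2.5)(s + 2.4)(s + 1.4)(s + 0.7) = 0 → Poles: -0.7, -1.4, -2.4, -2.5
Set numerator = 0: 5*s - 24 = 0 → Zeros: 4.8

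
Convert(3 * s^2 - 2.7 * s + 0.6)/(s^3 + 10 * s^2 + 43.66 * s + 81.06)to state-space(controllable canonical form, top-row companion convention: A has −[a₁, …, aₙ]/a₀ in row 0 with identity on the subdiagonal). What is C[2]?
Reachable canonical form: C = numerator coefficients (right-aligned, zero-padded to length n).
num = 3*s^2 - 2.7*s + 0.6, C = [[3, -2.7, 0.6]].
C[2] = 0.6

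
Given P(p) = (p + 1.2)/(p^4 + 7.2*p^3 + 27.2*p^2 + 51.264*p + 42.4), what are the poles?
Set denominator = 0: p^4 + 7.2*p^3 + 27.2*p^2 + 51.264*p + 42.4 = (p^2 + 3.6*p + 10)(p^2 + 3.6*p + 4.24) = 0 → Poles: -1.8 + 1j, -1.8 + 2.6j, -1.8 - 1j, -1.8 - 2.6j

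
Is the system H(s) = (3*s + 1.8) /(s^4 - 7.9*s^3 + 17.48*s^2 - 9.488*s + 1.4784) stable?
Denominator: s^4 - 7.9*s^3 + 17.48*s^2 - 9.488*s + 1.4784 = (s - 0.4)(s - 0.3)(s - 4.4)(s - 2.8). Poles: 0.3, 0.4, 2.8, 4.4. All Re(p)<0: No (unstable)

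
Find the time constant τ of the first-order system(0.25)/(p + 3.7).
First-order system: τ = -1/pole. Pole = -3.7. τ = -1/(-3.7) = 0.2703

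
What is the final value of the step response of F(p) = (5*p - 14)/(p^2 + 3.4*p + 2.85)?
FVT: lim_{t→∞} y(t) = lim_{p→0} p*Y(p) where Y(p) = F(p)/p.
= lim_{p→0} F(p) = F(0) = num(0)/den(0) = -14/2.85 = -4.912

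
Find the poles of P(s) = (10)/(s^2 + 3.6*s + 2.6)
Set denominator = 0: s^2 + 3.6*s + 2.6 = (s + 1)(s + 2.6) = 0 → Poles: -1, -2.6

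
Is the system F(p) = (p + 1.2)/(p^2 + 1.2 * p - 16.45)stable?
Denominator: p^2 + 1.2*p - 16.45 = (p - 3.5)(p + 4.7). Poles: -4.7, 3.5. All Re(p)<0: No (unstable)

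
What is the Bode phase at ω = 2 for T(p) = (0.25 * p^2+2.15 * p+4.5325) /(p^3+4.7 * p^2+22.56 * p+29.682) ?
Substitute p = j*2: T(j2) = 0.132363 - 0.0563611j.
∠T(j2) = atan2(Im, Re) = atan2(-0.0563611, 0.132363) = -23.06°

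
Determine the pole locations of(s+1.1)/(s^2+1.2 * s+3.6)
Set denominator = 0: s^2 + 1.2*s + 3.6 = 0 → Poles: -0.6 + 1.8j, -0.6 - 1.8j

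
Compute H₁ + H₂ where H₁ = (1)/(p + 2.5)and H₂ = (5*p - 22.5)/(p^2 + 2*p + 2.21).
Parallel: H = H₁ + H₂ = (n₁·d₂ + n₂·d₁)/(d₁·d₂).
n₁·d₂ = p^2 + 2*p + 2.21. n₂·d₁ = 5*p^2 - 10*p - 56.25. Sum = 6*p^2 - 8*p - 54.04. d₁·d₂ = p^3 + 4.5*p^2 + 7.21*p + 5.525.
H(p) = (6*p^2 - 8*p - 54.04)/(p^3 + 4.5*p^2 + 7.21*p + 5.525)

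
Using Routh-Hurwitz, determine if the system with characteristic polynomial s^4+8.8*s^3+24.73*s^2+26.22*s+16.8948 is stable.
Routh array:
s^4: [1, 24.73, 16.8948]; s^3: [8.8, 26.22]; s^2: [21.7505, 16.8948]; s^1: [19.3845]; s^0: [16.8948]
First column: [1, 8.8, 21.7505, 19.3845, 16.8948]. Sign changes = 0.
Yes, stable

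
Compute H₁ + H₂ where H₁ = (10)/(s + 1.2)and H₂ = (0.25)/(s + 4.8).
Parallel: H = H₁ + H₂ = (n₁·d₂ + n₂·d₁)/(d₁·d₂).
n₁·d₂ = 10*s + 48. n₂·d₁ = 0.25*s + 0.3. Sum = 10.25*s + 48.3. d₁·d₂ = s^2 + 6*s + 5.76.
H(s) = (10.25*s + 48.3)/(s^2 + 6*s + 5.76)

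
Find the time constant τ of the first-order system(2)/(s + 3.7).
First-order system: τ = -1/pole. Pole = -3.7. τ = -1/(-3.7) = 0.2703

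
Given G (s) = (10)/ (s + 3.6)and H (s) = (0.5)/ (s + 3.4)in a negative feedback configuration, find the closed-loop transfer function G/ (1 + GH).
Closed-loop T = G/(1+GH).
Numerator: G_num * H_den = 10*s + 34.
Denominator: G_den * H_den + G_num * H_num = (s^2 + 7*s + 12.24) + (5) = s^2 + 7*s + 17.24.
T(s) = (10*s + 34)/(s^2 + 7*s + 17.24)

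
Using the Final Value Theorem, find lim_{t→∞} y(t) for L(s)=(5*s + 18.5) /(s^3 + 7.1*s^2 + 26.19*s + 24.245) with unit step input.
FVT: lim_{t→∞} y(t) = lim_{s→0} s*Y(s) where Y(s) = L(s)/s.
= lim_{s→0} L(s) = L(0) = num(0)/den(0) = 18.5/24.245 = 0.763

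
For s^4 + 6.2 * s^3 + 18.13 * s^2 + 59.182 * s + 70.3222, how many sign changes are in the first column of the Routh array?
Routh array:
s^4: [1, 18.13, 70.3222]; s^3: [6.2, 59.182]; s^2: [8.58452, 70.3222]; s^1: [8.39316]; s^0: [70.3222]
First column: [1, 6.2, 8.58452, 8.39316, 70.3222]. Sign changes = 0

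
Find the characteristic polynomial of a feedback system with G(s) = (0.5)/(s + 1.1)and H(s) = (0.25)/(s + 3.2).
Characteristic poly = G_den * H_den + G_num * H_num = (s^2 + 4.3*s + 3.52) + (0.125) = s^2 + 4.3*s + 3.645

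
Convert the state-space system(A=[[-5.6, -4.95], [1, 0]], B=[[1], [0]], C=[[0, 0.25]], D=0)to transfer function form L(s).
L(s) = C(sI - A)⁻¹B + D.
Characteristic polynomial det(sI - A) = s^2 + 5.6*s + 4.95.
Numerator from C·adj(sI-A)·B + D·det(sI-A) = 0.25.
L(s) = (0.25)/(s^2 + 5.6*s + 4.95)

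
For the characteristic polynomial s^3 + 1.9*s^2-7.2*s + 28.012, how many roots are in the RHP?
s^3 + 1.9*s^2 - 7.2*s + 28.012 = (s + 4.7)(s^2 - 2.8*s + 5.96). Poles: -4.7, 1.4 + 2j, 1.4 - 2j. RHP poles (Re>0): 2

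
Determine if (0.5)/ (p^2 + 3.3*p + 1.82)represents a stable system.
Denominator: p^2 + 3.3*p + 1.82 = (p + 0.7)(p + 2.6). Poles: -0.7, -2.6. All Re(p)<0: Yes (stable)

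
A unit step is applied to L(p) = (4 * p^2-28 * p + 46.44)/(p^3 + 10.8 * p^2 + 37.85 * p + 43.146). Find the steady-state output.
FVT: lim_{t→∞} y(t) = lim_{p→0} p*Y(p) where Y(p) = L(p)/p.
= lim_{p→0} L(p) = L(0) = num(0)/den(0) = 46.44/43.146 = 1.076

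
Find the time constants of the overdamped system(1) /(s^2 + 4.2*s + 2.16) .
Overdamped: real poles at -0.6, -3.6. τ = -1/pole → τ₁ = 1.667, τ₂ = 0.2778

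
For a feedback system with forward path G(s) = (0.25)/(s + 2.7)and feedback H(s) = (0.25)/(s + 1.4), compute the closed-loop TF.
Closed-loop T = G/(1+GH).
Numerator: G_num * H_den = 0.25*s + 0.35.
Denominator: G_den * H_den + G_num * H_num = (s^2 + 4.1*s + 3.78) + (0.0625) = s^2 + 4.1*s + 3.8425.
T(s) = (0.25*s + 0.35)/(s^2 + 4.1*s + 3.8425)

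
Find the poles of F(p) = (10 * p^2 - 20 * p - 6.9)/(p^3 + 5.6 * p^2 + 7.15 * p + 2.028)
Set denominator = 0: p^3 + 5.6*p^2 + 7.15*p + 2.028 = (p + 3.9)(p + 0.4)(p + 1.3) = 0 → Poles: -0.4, -1.3, -3.9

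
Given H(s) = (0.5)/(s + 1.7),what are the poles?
Set denominator = 0: s + 1.7 = 0 → Poles: -1.7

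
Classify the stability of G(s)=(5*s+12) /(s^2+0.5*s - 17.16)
Denominator: s^2 + 0.5*s - 17.16 = (s - 3.9)(s + 4.4). Poles: -4.4, 3.9. Unstable (1 pole(s) in RHP)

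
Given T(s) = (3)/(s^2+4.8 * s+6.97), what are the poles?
Set denominator = 0: s^2 + 4.8*s + 6.97 = 0 → Poles: -2.4 + 1.1j, -2.4 - 1.1j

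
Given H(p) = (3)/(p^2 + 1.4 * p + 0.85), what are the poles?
Set denominator = 0: p^2 + 1.4*p + 0.85 = 0 → Poles: -0.7 + 0.6j, -0.7 - 0.6j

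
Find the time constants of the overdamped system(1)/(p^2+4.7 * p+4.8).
Overdamped: real poles at -3.2, -1.5. τ = -1/pole → τ₁ = 0.3125, τ₂ = 0.6667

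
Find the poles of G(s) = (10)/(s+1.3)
Set denominator = 0: s + 1.3 = 0 → Poles: -1.3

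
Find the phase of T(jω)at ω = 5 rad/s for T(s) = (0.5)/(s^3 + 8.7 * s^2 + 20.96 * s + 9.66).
Substitute s = j*5: T(j5) = -0.00238319 + 0.000231622j.
∠T(j5) = atan2(Im, Re) = atan2(0.000231622, -0.00238319) = 174.45° (principal value).
Summing the individual angle contributions Σ∠(j5 − zᵢ) − Σ∠(j5 − pₖ) over the 0 zero(s) and 3 pole(s), each followed continuously from ω = 0 (DC phase referenced to (−180°, 180°]), gives -185.55°, i.e. the principal value - 360°. Continuous Bode phase = -185.55°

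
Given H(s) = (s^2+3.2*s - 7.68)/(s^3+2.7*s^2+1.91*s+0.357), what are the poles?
Set denominator = 0: s^3 + 2.7*s^2 + 1.91*s + 0.357 = (s + 1.7)(s + 0.7)(s + 0.3) = 0 → Poles: -0.3, -0.7, -1.7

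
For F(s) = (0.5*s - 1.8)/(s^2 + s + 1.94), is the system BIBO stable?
Denominator: s^2 + s + 1.94. Poles: -0.5 + 1.3j, -0.5 - 1.3j. All Re(p)<0: Yes (stable)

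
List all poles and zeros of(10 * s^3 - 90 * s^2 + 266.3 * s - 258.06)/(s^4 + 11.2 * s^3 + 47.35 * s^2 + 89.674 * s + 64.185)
Set denominator = 0: s^4 + 11.2*s^3 + 47.35*s^2 + 89.674*s + 64.185 = (s + 2.5)(s + 3.3)(s^2 + 5.4*s + 7.78) = 0 → Poles: -2.5, -2.7 + 0.7j, -2.7 - 0.7j, -3.3
Set numerator = 0: 10*s^3 - 90*s^2 + 266.3*s - 258.06 = 10*(s - 3.3)(s - 3.4)(s - 2.3) = 0 → Zeros: 2.3, 3.3, 3.4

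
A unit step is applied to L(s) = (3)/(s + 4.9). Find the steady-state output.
FVT: lim_{t→∞} y(t) = lim_{s→0} s*Y(s) where Y(s) = L(s)/s.
= lim_{s→0} L(s) = L(0) = num(0)/den(0) = 3/4.9 = 0.6122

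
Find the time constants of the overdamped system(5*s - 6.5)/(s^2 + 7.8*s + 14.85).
Overdamped: real poles at -4.5, -3.3. τ = -1/pole → τ₁ = 0.2222, τ₂ = 0.303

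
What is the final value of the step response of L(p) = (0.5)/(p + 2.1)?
FVT: lim_{t→∞} y(t) = lim_{p→0} p*Y(p) where Y(p) = L(p)/p.
= lim_{p→0} L(p) = L(0) = num(0)/den(0) = 0.5/2.1 = 0.2381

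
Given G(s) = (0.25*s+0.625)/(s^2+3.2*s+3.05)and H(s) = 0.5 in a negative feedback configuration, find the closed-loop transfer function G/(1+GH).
Closed-loop T = G/(1+GH).
Numerator: G_num * H_den = 0.25*s + 0.625.
Denominator: G_den * H_den + G_num * H_num = (s^2 + 3.2*s + 3.05) + (0.125*s + 0.3125) = s^2 + 3.325*s + 3.3625.
T(s) = (0.25*s + 0.625)/(s^2 + 3.325*s + 3.3625)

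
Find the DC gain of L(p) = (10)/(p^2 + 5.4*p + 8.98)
DC gain = L(0) = num(0)/den(0) = 10/8.98 = 1.114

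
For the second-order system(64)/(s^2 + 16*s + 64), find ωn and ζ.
Standard form: ωn²/(s²+2ζωn·s+ωn²).
const=64=ωn² → ωn=8, s coeff=16=2ζωn → ζ=1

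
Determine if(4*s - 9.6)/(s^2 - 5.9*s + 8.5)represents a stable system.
Denominator: s^2 - 5.9*s + 8.5 = (s - 3.4)(s - 2.5). Poles: 2.5, 3.4. All Re(p)<0: No (unstable)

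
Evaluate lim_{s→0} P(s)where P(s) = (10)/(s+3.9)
DC gain = P(0) = num(0)/den(0) = 10/3.9 = 2.564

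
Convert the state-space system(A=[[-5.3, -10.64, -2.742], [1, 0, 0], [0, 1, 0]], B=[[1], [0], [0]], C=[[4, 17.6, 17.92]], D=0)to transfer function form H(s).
H(s) = C(sI - A)⁻¹B + D.
Characteristic polynomial det(sI - A) = s^3 + 5.3*s^2 + 10.64*s + 2.742.
Numerator from C·adj(sI-A)·B + D·det(sI-A) = 4*s^2 + 17.6*s + 17.92.
H(s) = (4*s^2 + 17.6*s + 17.92)/(s^3 + 5.3*s^2 + 10.64*s + 2.742)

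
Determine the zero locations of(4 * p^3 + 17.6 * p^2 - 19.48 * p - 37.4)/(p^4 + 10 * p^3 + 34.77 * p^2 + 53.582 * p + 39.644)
Set numerator = 0: 4*p^3 + 17.6*p^2 - 19.48*p - 37.4 = 4*(p + 1.1)(p + 5)(p - 1.7) = 0 → Zeros: -1.1, -5, 1.7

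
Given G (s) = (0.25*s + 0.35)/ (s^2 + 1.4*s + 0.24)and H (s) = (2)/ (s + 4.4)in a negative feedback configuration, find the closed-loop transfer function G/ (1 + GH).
Closed-loop T = G/(1+GH).
Numerator: G_num * H_den = 0.25*s^2 + 1.45*s + 1.54.
Denominator: G_den * H_den + G_num * H_num = (s^3 + 5.8*s^2 + 6.4*s + 1.056) + (0.5*s + 0.7) = s^3 + 5.8*s^2 + 6.9*s + 1.756.
T(s) = (0.25*s^2 + 1.45*s + 1.54)/(s^3 + 5.8*s^2 + 6.9*s + 1.756)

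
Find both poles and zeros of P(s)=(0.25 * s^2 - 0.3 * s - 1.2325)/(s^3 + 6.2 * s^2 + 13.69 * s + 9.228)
Set denominator = 0: s^3 + 6.2*s^2 + 13.69*s + 9.228 = (s + 1.2)(s^2 + 5*s + 7.69) = 0 → Poles: -1.2, -2.5 + 1.2j, -2.5 - 1.2j
Set numerator = 0: 0.25*s^2 - 0.3*s - 1.2325 = 0.25*(s - 2.9)(s + 1.7) = 0 → Zeros: -1.7, 2.9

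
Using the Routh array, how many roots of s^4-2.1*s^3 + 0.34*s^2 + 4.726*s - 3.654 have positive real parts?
Routh array:
s^4: [1, 0.34, -3.654]; s^3: [-2.1, 4.726]; s^2: [2.59048, -3.654]; s^1: [1.76384]; s^0: [-3.654]
First column: [1, -2.1, 2.59048, 1.76384, -3.654]. Sign changes = RHP roots = 3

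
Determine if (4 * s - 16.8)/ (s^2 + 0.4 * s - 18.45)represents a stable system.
Denominator: s^2 + 0.4*s - 18.45 = (s - 4.1)(s + 4.5). Poles: -4.5, 4.1. All Re(p)<0: No (unstable)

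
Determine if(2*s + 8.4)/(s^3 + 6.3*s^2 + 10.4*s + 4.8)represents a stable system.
Denominator: s^3 + 6.3*s^2 + 10.4*s + 4.8 = (s + 4)(s + 1.5)(s + 0.8). Poles: -0.8, -1.5, -4. All Re(p)<0: Yes (stable)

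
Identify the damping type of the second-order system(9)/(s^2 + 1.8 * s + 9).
Standard form: ωn²/(s²+2ζωn·s+ωn²) gives ωn=3, ζ=0.3.
Underdamped (ζ = 0.3 < 1)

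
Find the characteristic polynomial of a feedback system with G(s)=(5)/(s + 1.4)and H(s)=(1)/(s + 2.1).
Characteristic poly = G_den * H_den + G_num * H_num = (s^2 + 3.5*s + 2.94) + (5) = s^2 + 3.5*s + 7.94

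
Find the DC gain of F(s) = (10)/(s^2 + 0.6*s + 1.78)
DC gain = F(0) = num(0)/den(0) = 10/1.78 = 5.618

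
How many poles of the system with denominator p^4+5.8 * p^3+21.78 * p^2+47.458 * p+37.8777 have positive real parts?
p^4 + 5.8*p^3 + 21.78*p^2 + 47.458*p + 37.8777 = (p + 1.7)(p + 2.1)(p^2 + 2*p + 10.61). Poles: -1 + 3.1j, -1 - 3.1j, -1.7, -2.1. RHP poles (Re>0): 0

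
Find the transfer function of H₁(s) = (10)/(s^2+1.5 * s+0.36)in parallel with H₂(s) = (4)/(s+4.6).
Parallel: H = H₁ + H₂ = (n₁·d₂ + n₂·d₁)/(d₁·d₂).
n₁·d₂ = 10*s + 46. n₂·d₁ = 4*s^2 + 6*s + 1.44. Sum = 4*s^2 + 16*s + 47.44. d₁·d₂ = s^3 + 6.1*s^2 + 7.26*s + 1.656.
H(s) = (4*s^2 + 16*s + 47.44)/(s^3 + 6.1*s^2 + 7.26*s + 1.656)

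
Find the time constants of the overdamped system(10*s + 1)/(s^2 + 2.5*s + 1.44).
Overdamped: real poles at -0.9, -1.6. τ = -1/pole → τ₁ = 1.111, τ₂ = 0.625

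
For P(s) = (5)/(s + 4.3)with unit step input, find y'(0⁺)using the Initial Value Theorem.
IVT: y'(0⁺) = lim_{s→∞} s²·Y(s) = lim_{s→∞} s·P(s).
deg(num) = 0, deg(den) = 1, relative degree = 1, so s·P(s) → (leading num)/(leading den) = 5/1 = 5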